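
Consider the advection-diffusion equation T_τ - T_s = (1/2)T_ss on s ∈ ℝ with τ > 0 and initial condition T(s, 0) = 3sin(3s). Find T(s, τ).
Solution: Moving frame: η = s + τ, σ = τ, T = u(η,σ), so T_τ = u_σ + u_η and T_ss = u_ηη.
Hence T_τ - T_s = u_σ and the PDE becomes the heat equation u_σ = (1/2)u_ηη on η ∈ ℝ.
Initial data: u(η,0) = T(η,0) = 3sin(3η). Each mode sin(nη) decays as exp(-n²σ/2) on ℝ, so u(η,σ) = Σ c_n exp(-n²σ/2) sin(nη) with c_3=3: u(η,σ) = 3exp(-9σ/2)sin(3η).
Substituting back: T(s,τ) = u(s + τ, τ).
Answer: T(s, τ) = 3exp(-9τ/2)sin(3s + 3τ)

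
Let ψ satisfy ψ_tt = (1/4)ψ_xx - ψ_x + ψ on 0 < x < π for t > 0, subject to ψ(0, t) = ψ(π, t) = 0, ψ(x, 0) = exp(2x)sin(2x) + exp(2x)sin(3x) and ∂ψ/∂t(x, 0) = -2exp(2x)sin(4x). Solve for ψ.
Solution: Substitute ψ = exp(2x)u, i.e. u = exp(-2x)ψ.
By the product rule, ψ_x = exp(2x)(u_x + 2u), ψ_xx = exp(2x)(u_xx + 4u_x + 4u), ψ_tt = exp(2x)u_tt.
Substituting into the PDE and dividing by exp(2x): u_tt = (1/4)(u_xx + 4u_x + 4u) - (u_x + 2u) + u.
The lower-order terms cancel, leaving the standard wave equation u_tt = (1/4)u_xx.
Initial data for u: u(x,0) = exp(-2x)ψ(x,0) = sin(2x) + sin(3x); u_t(x,0) = exp(-2x)ψ_t(x,0) = -2sin(4x). The boundary conditions carry over: u(0,t) = u(π,t) = 0.
Solve for u:
  Using separation of variables u = X(x)T(t):
  Eigenfunctions: sin(nx), n = 1, 2, 3, ...
  General solution: u(x, t) = Σ [A_n cos(n t/2) + B_n sin(n t/2)] sin(nx)
  From u(x,0) = sin(2x) + sin(3x): A_2=1, A_3=1. From u_t(x,0) = -2sin(4x), using u_t(x,0) = Σ ω_n B_n sin(nx) with ω_n = n/2: B_4 = (-2)/2 = -1.
Hence u(x,t) = -sin(2t)sin(4x) + sin(2x)cos(t) + sin(3x)cos(3t/2).
Transform back: ψ(x,t) = exp(2x)u(x,t).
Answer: ψ(x, t) = -exp(2x)sin(2t)sin(4x) + exp(2x)sin(2x)cos(t) + exp(2x)sin(3x)cos(3t/2)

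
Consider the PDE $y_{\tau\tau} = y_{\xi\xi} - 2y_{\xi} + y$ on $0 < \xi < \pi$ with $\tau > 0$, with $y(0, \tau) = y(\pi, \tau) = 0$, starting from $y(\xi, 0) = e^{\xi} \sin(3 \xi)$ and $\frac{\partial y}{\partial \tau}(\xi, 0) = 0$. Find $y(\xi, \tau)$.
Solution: Substitute $y = e^{\xi}u$.
Then $y_{\xi} = e^{\xi}(u_{\xi} + u)$, $y_{\xi\xi} = e^{\xi}(u_{\xi\xi} + 2u_{\xi} + u)$, $y_{\tau\tau} = e^{\xi}u_{\tau\tau}$; substituting and dividing by $e^{\xi}$, the lower-order terms cancel: $u_{\tau\tau} = u_{\xi\xi}$ (standard wave equation).
Data for $u$: $u(\xi,0) = e^{-\xi}y(\xi,0) = \sin(3 \xi)$; $u_{\tau}(\xi,0) = e^{-\xi}y_{\tau}(\xi,0) = 0$. The boundary conditions carry over: $u(0,\tau) = u(\pi,\tau) = 0$.
Separating variables: $u = \sum [A_n \cos(\omega_n \tau) + B_n \sin(\omega_n \tau)] \sin(n\xi)$, $\omega_n = n$. From ICs: $A_3=1$.
So $u(\xi,\tau) = \sin(3 \xi) \cos(3 \tau)$, and $y(\xi,\tau) = e^{\xi}u(\xi,\tau)$.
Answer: $y(\xi, \tau) = e^{\xi} \sin(3 \xi) \cos(3 \tau)$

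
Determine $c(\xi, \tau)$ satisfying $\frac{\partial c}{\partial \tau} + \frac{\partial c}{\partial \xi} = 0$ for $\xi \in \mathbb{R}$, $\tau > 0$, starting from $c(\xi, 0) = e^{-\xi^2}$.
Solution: By method of characteristics (waves move right with speed 1):
Along characteristics $\xi - \tau =$ const, $c$ is constant, so $c(\xi,\tau) = f(\xi - \tau)$ with $f = c( \cdot , 0)$.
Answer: $c(\xi, \tau) = e^{-(-\tau + \xi)^2}$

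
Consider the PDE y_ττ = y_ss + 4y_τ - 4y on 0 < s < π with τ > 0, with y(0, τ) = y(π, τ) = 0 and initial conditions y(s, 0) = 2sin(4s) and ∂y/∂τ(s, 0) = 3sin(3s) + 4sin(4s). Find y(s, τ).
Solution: Substitute y = exp(2τ)u, i.e. u = exp(-2τ)y.
By the product rule, y_τ = exp(2τ)(u_τ + 2u), y_ττ = exp(2τ)(u_ττ + 4u_τ + 4u), y_ss = exp(2τ)u_ss.
Substituting into the PDE and dividing by exp(2τ): u_ττ + 4u_τ + 4u = u_ss + 4(u_τ + 2u) - 4u.
The lower-order terms cancel, leaving the standard wave equation u_ττ = u_ss.
Initial data for u: u(s,0) = y(s,0) = 2sin(4s); u_τ(s,0) = y_τ(s,0) - 2y(s,0) = 3sin(3s). The boundary conditions carry over: u(0,τ) = u(π,τ) = 0.
Solve for u:
  Using separation of variables u = X(s)T(τ):
  Eigenfunctions: sin(ns), n = 1, 2, 3, ...
  General solution: u(s, τ) = Σ [A_n cos(n τ) + B_n sin(n τ)] sin(ns)
  From u(s,0) = 2sin(4s): A_4=2. From u_τ(s,0) = 3sin(3s), using u_τ(s,0) = Σ ω_n B_n sin(ns) with ω_n = n: B_3 = 3/3 = 1.
Hence u(s,τ) = sin(3s)sin(3τ) + 2sin(4s)cos(4τ).
Transform back: y(s,τ) = exp(2τ)u(s,τ).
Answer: y(s, τ) = exp(2τ)sin(3s)sin(3τ) + 2exp(2τ)sin(4s)cos(4τ)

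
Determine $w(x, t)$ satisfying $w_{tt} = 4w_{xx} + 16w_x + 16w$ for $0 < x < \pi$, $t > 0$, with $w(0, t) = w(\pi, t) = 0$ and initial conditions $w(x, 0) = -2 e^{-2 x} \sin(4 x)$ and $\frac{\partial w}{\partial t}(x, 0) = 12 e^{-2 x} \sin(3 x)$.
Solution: Substitute $w = e^{-2x}u$.
Then $w_x = e^{-2x}(u_x - 2u)$, $w_{xx} = e^{-2x}(u_{xx} - 4u_x + 4u)$, $w_{tt} = e^{-2x}u_{tt}$; substituting and dividing by $e^{-2x}$, the lower-order terms cancel: $u_{tt} = 4u_{xx}$ (standard wave equation).
Data for $u$: $u(x,0) = e^{2x}w(x,0) = -2 \sin(4 x)$; $u_t(x,0) = e^{2x}w_t(x,0) = 12 \sin(3 x)$. The boundary conditions carry over: $u(0,t) = u(\pi,t) = 0$.
Separating variables: $u = \sum [A_n \cos(\omega_n t) + B_n \sin(\omega_n t)] \sin(nx)$, $\omega_n = 2n$. From ICs ($B_n$ = velocity coefficient / $\omega_n$): $A_4=-2, B_3=2$.
So $u(x,t) = 2 \sin(6 t) \sin(3 x) - 2 \sin(4 x) \cos(8 t)$, and $w(x,t) = e^{-2x}u(x,t)$.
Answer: $w(x, t) = 2 e^{-2 x} \sin(6 t) \sin(3 x) - 2 e^{-2 x} \sin(4 x) \cos(8 t)$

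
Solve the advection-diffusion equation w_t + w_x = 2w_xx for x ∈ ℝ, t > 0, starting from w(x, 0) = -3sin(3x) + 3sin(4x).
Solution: Moving frame: η = x - t, σ = t, w = u(η,σ), so w_t = u_σ - u_η and w_xx = u_ηη.
Hence w_t + w_x = u_σ and the PDE becomes the heat equation u_σ = 2u_ηη on η ∈ ℝ.
Initial data: u(η,0) = w(η,0) = -3sin(3η) + 3sin(4η). Each mode sin(nη) decays as exp(-2n²σ) on ℝ, so u(η,σ) = Σ c_n exp(-2n²σ) sin(nη) with c_3=-3, c_4=3: u(η,σ) = -3exp(-18σ)sin(3η) + 3exp(-32σ)sin(4η).
Substituting back: w(x,t) = u(x - t, t).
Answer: w(x, t) = 3exp(-18t)sin(3t - 3x) - 3exp(-32t)sin(4t - 4x)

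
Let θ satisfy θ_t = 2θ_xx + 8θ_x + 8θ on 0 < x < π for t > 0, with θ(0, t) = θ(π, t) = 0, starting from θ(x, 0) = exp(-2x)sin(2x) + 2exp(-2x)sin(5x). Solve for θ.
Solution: Substitute θ = exp(-2x)u, i.e. u = exp(2x)θ.
By the product rule, θ_x = exp(-2x)(u_x - 2u), θ_xx = exp(-2x)(u_xx - 4u_x + 4u), θ_t = exp(-2x)u_t.
Substituting into the PDE and dividing by exp(-2x): u_t = 2(u_xx - 4u_x + 4u) + 8(u_x - 2u) + 8u.
The lower-order terms cancel, leaving the standard heat equation u_t = 2u_xx.
Initial data for u: u(x,0) = exp(2x)θ(x,0) = sin(2x) + 2sin(5x). The boundary conditions carry over: u(0,t) = u(π,t) = 0.
Solve for u:
  Using separation of variables u = X(x)G(t):
  Eigenfunctions: sin(nx), n = 1, 2, 3, ...
  General solution: u(x, t) = Σ c_n sin(nx) exp(-2n² t)
  Matching u(x,0) = sin(2x) + 2sin(5x) term by term: c_2=1, c_5=2.
Hence u(x,t) = exp(-8t)sin(2x) + 2exp(-50t)sin(5x).
Transform back: θ(x,t) = exp(-2x)u(x,t).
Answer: θ(x, t) = exp(-8t)exp(-2x)sin(2x) + 2exp(-50t)exp(-2x)sin(5x)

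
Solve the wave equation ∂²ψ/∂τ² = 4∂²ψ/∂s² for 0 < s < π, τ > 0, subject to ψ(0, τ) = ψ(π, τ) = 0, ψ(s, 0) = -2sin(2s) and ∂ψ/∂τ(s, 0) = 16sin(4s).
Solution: Separating variables: ψ = Σ [A_n cos(ω_n τ) + B_n sin(ω_n τ)] sin(ns), ω_n = 2n. From ICs (B_n = velocity coefficient / ω_n): A_2=-2, B_4=2.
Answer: ψ(s, τ) = -2sin(2s)cos(4τ) + 2sin(4s)sin(8τ)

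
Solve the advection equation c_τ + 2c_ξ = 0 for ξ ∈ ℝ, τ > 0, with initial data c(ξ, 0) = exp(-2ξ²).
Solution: By characteristics (dξ/dτ = 2), c(ξ,τ) = f(ξ - 2τ) with f = c(·, 0).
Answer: c(ξ, τ) = exp(-2(ξ - 2τ)²)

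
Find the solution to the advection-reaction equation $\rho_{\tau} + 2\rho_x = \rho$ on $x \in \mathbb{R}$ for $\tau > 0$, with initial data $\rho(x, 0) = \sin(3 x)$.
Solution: Substitute $\rho = e^{\tau}u$, i.e. $u = e^{-\tau}\rho$.
By the product rule, $\rho_{\tau} = e^{\tau}(u_{\tau} + u)$, $\rho_x = e^{\tau}u_x$.
Substituting into the PDE and dividing by $e^{\tau}$: $u_{\tau} + u + 2u_x = u$.
The lower-order terms cancel, leaving the standard advection equation $u_{\tau} + 2u_x = 0$.
Initial data for $u$: $u(x,0) = \rho(x,0) = \sin(3 x)$.
Solve for $u$:
  By method of characteristics (waves move right with speed 2):
  Along characteristics $x - 2\tau =$ const, $u$ is constant, so $u(x,\tau) = f(x - 2\tau)$ with $f = u( \cdot , 0)$.
Hence $u(x,\tau) = \sin(3 x - 6 \tau)$.
Transform back: $\rho(x,\tau) = e^{\tau}u(x,\tau)$.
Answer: $\rho(x, \tau) = - e^{\tau} \sin(6 \tau - 3 x)$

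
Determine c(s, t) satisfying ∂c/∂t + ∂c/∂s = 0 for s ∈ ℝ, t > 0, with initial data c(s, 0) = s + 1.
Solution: By method of characteristics (waves move right with speed 1):
Along characteristics s - t = const, c is constant, so c(s,t) = f(s - t) with f = c(·, 0).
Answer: c(s, t) = s - t + 1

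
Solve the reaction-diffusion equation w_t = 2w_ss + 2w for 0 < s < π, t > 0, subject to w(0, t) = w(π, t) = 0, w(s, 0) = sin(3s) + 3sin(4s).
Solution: Substitute w = exp(2t)u.
Then w_t = exp(2t)(u_t + 2u), w_ss = exp(2t)u_ss; substituting and dividing by exp(2t), the lower-order terms cancel: u_t = 2u_ss (standard heat equation).
Data for u: u(s,0) = w(s,0) = sin(3s) + 3sin(4s). The boundary conditions carry over: u(0,t) = u(π,t) = 0.
Separating variables: u = Σ c_n exp(-2n²t) sin(ns). From u(s,0) = sin(3s) + 3sin(4s): c_3=1, c_4=3.
So u(s,t) = exp(-18t)sin(3s) + 3exp(-32t)sin(4s), and w(s,t) = exp(2t)u(s,t).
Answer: w(s, t) = exp(-16t)sin(3s) + 3exp(-30t)sin(4s)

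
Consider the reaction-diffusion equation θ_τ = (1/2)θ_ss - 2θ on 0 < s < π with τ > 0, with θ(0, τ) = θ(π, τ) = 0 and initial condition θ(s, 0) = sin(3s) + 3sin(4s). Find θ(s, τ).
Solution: Substitute θ = exp(-2τ)u, i.e. u = exp(2τ)θ.
By the product rule, θ_τ = exp(-2τ)(u_τ - 2u), θ_ss = exp(-2τ)u_ss.
Substituting into the PDE and dividing by exp(-2τ): u_τ - 2u = (1/2)u_ss - 2u.
The lower-order terms cancel, leaving the standard heat equation u_τ = (1/2)u_ss.
Initial data for u: u(s,0) = θ(s,0) = sin(3s) + 3sin(4s). The boundary conditions carry over: u(0,τ) = u(π,τ) = 0.
Solve for u:
  Using separation of variables u = X(s)G(τ):
  Eigenfunctions: sin(ns), n = 1, 2, 3, ...
  General solution: u(s, τ) = Σ c_n sin(ns) exp(-n² τ/2)
  Matching u(s,0) = sin(3s) + 3sin(4s) term by term: c_3=1, c_4=3.
Hence u(s,τ) = 3exp(-8τ)sin(4s) + exp(-9τ/2)sin(3s).
Transform back: θ(s,τ) = exp(-2τ)u(s,τ).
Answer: θ(s, τ) = 3exp(-10τ)sin(4s) + exp(-13τ/2)sin(3s)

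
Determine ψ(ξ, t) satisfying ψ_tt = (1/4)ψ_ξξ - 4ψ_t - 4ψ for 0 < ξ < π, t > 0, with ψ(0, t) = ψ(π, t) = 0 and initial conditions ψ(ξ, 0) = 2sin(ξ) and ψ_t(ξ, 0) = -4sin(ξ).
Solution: Substitute ψ = exp(-2t)u, i.e. u = exp(2t)ψ.
By the product rule, ψ_t = exp(-2t)(u_t - 2u), ψ_tt = exp(-2t)(u_tt - 4u_t + 4u), ψ_ξξ = exp(-2t)u_ξξ.
Substituting into the PDE and dividing by exp(-2t): u_tt - 4u_t + 4u = (1/4)u_ξξ - 4(u_t - 2u) - 4u.
The lower-order terms cancel, leaving the standard wave equation u_tt = (1/4)u_ξξ.
Initial data for u: u(ξ,0) = ψ(ξ,0) = 2sin(ξ); u_t(ξ,0) = ψ_t(ξ,0) + 2ψ(ξ,0) = 0. The boundary conditions carry over: u(0,t) = u(π,t) = 0.
Solve for u:
  Using separation of variables u = X(ξ)T(t):
  Eigenfunctions: sin(nξ), n = 1, 2, 3, ...
  General solution: u(ξ, t) = Σ [A_n cos(n t/2) + B_n sin(n t/2)] sin(nξ)
  From u(ξ,0) = 2sin(ξ): A_1=2. From u_t(ξ,0) = 0: all B_n = 0.
Hence u(ξ,t) = 2sin(ξ)cos(t/2).
Transform back: ψ(ξ,t) = exp(-2t)u(ξ,t).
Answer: ψ(ξ, t) = 2exp(-2t)sin(ξ)cos(t/2)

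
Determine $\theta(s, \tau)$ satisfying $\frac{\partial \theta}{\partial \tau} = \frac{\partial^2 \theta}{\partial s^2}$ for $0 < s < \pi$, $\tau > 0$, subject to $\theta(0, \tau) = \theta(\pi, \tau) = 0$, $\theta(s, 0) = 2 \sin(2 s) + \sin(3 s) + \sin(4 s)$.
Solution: Separating variables: $\theta = \sum c_n e^{-n^2\tau} \sin(ns)$. From $\theta(s,0) = 2 \sin(2 s) + \sin(3 s) + \sin(4 s)$: $c_2=2, c_3=1, c_4=1$.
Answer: $\theta(s, \tau) = 2 e^{-4 \tau} \sin(2 s) + e^{-9 \tau} \sin(3 s) + e^{-16 \tau} \sin(4 s)$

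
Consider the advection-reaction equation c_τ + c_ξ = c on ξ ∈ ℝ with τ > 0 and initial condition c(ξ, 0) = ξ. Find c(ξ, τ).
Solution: Substitute c = exp(τ)u.
Then c_τ = exp(τ)(u_τ + u), c_ξ = exp(τ)u_ξ; substituting and dividing by exp(τ), the lower-order terms cancel: u_τ + u_ξ = 0 (standard advection equation).
Data for u: u(ξ,0) = c(ξ,0) = ξ.
By characteristics (dξ/dτ = 1), u(ξ,τ) = f(ξ - τ) with f = u(·, 0).
So u(ξ,τ) = ξ - τ, and c(ξ,τ) = exp(τ)u(ξ,τ).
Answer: c(ξ, τ) = ξexp(τ) - τexp(τ)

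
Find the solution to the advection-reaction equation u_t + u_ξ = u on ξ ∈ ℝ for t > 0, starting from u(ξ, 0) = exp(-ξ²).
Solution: Substitute u = exp(t)w, i.e. w = exp(-t)u.
By the product rule, u_t = exp(t)(w_t + w), u_ξ = exp(t)w_ξ.
Substituting into the PDE and dividing by exp(t): w_t + w + w_ξ = w.
The lower-order terms cancel, leaving the standard advection equation w_t + w_ξ = 0.
Initial data for w: w(ξ,0) = u(ξ,0) = exp(-ξ²).
Solve for w:
  By method of characteristics (waves move right with speed 1):
  Along characteristics ξ - t = const, w is constant, so w(ξ,t) = f(ξ - t) with f = w(·, 0).
Hence w(ξ,t) = exp(-(-t + ξ)²).
Transform back: u(ξ,t) = exp(t)w(ξ,t).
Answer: u(ξ, t) = exp(t)exp(-(-t + ξ)²)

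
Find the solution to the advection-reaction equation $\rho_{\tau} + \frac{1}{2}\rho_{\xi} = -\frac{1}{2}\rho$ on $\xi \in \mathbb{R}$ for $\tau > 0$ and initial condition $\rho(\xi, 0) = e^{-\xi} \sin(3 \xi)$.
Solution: Substitute $\rho = e^{-\xi}u$, i.e. $u = e^{\xi}\rho$.
By the product rule, $\rho_{\xi} = e^{-\xi}(u_{\xi} - u)$, $\rho_{\tau} = e^{-\xi}u_{\tau}$.
Substituting into the PDE and dividing by $e^{-\xi}$: $u_{\tau} + \frac{1}{2}(u_{\xi} - u) = -\frac{1}{2}u$.
The lower-order terms cancel, leaving the standard advection equation $u_{\tau} + \frac{1}{2}u_{\xi} = 0$.
Initial data for $u$: $u(\xi,0) = e^{\xi}\rho(\xi,0) = \sin(3 \xi)$.
Solve for $u$:
  By method of characteristics (waves move right with speed 1/2):
  Along characteristics $\xi - \frac{1}{2}\tau =$ const, $u$ is constant, so $u(\xi,\tau) = f(\xi - \frac{1}{2}\tau)$ with $f = u( \cdot , 0)$.
Hence $u(\xi,\tau) = \sin(3 \xi - 3 \tau/2)$.
Transform back: $\rho(\xi,\tau) = e^{-\xi}u(\xi,\tau)$.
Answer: $\rho(\xi, \tau) = - e^{-\xi} \sin(3 \tau/2 - 3 \xi)$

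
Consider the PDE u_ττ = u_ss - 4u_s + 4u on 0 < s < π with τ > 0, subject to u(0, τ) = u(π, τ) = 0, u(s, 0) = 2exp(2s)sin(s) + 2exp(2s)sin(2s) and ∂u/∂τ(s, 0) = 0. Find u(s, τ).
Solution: Substitute u = exp(2s)w, i.e. w = exp(-2s)u.
By the product rule, u_s = exp(2s)(w_s + 2w), u_ss = exp(2s)(w_ss + 4w_s + 4w), u_ττ = exp(2s)w_ττ.
Substituting into the PDE and dividing by exp(2s): w_ττ = (w_ss + 4w_s + 4w) - 4(w_s + 2w) + 4w.
The lower-order terms cancel, leaving the standard wave equation w_ττ = w_ss.
Initial data for w: w(s,0) = exp(-2s)u(s,0) = 2sin(s) + 2sin(2s); w_τ(s,0) = exp(-2s)u_τ(s,0) = 0. The boundary conditions carry over: w(0,τ) = w(π,τ) = 0.
Solve for w:
  Using separation of variables w = X(s)T(τ):
  Eigenfunctions: sin(ns), n = 1, 2, 3, ...
  General solution: w(s, τ) = Σ [A_n cos(n τ) + B_n sin(n τ)] sin(ns)
  From w(s,0) = 2sin(s) + 2sin(2s): A_1=2, A_2=2. From w_τ(s,0) = 0: all B_n = 0.
Hence w(s,τ) = 2sin(s)cos(τ) + 2sin(2s)cos(2τ).
Transform back: u(s,τ) = exp(2s)w(s,τ).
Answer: u(s, τ) = 2exp(2s)sin(s)cos(τ) + 2exp(2s)sin(2s)cos(2τ)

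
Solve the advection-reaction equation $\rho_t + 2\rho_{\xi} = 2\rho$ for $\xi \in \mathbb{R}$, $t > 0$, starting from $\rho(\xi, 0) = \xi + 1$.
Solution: Substitute $\rho = e^{2t}u$, i.e. $u = e^{-2t}\rho$.
By the product rule, $\rho_t = e^{2t}(u_t + 2u)$, $\rho_{\xi} = e^{2t}u_{\xi}$.
Substituting into the PDE and dividing by $e^{2t}$: $u_t + 2u + 2u_{\xi} = 2u$.
The lower-order terms cancel, leaving the standard advection equation $u_t + 2u_{\xi} = 0$.
Initial data for $u$: $u(\xi,0) = \rho(\xi,0) = \xi + 1$.
Solve for $u$:
  By method of characteristics (waves move right with speed 2):
  Along characteristics $\xi - 2t =$ const, $u$ is constant, so $u(\xi,t) = f(\xi - 2t)$ with $f = u( \cdot , 0)$.
Hence $u(\xi,t) = -2 t + \xi + 1$.
Transform back: $\rho(\xi,t) = e^{2t}u(\xi,t)$.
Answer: $\rho(\xi, t) = \xi e^{2 t} - 2 t e^{2 t} + e^{2 t}$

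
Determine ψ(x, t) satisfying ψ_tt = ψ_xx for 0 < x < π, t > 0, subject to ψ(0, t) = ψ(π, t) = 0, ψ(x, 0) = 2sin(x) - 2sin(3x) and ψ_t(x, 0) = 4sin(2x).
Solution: Separating variables: ψ = Σ [A_n cos(ω_n t) + B_n sin(ω_n t)] sin(nx), ω_n = n. From ICs (B_n = velocity coefficient / ω_n): A_1=2, A_3=-2, B_2=2.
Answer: ψ(x, t) = 2sin(2t)sin(2x) + 2sin(x)cos(t) - 2sin(3x)cos(3t)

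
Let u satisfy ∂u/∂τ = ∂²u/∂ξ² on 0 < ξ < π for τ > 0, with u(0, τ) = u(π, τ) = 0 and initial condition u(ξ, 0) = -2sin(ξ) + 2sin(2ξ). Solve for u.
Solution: Separating variables: u = Σ c_n exp(-n²τ) sin(nξ). From u(ξ,0) = -2sin(ξ) + 2sin(2ξ): c_1=-2, c_2=2.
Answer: u(ξ, τ) = -2exp(-τ)sin(ξ) + 2exp(-4τ)sin(2ξ)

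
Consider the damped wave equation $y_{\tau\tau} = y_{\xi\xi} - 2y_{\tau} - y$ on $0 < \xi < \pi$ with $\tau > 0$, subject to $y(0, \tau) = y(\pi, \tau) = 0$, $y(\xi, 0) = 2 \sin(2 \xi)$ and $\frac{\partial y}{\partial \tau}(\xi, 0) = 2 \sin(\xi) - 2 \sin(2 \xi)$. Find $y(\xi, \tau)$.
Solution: Substitute $y = e^{-\tau}u$.
Then $y_{\tau} = e^{-\tau}(u_{\tau} - u)$, $y_{\tau\tau} = e^{-\tau}(u_{\tau\tau} - 2u_{\tau} + u)$, $y_{\xi\xi} = e^{-\tau}u_{\xi\xi}$; substituting and dividing by $e^{-\tau}$, the lower-order terms cancel: $u_{\tau\tau} = u_{\xi\xi}$ (standard wave equation).
Data for $u$: $u(\xi,0) = y(\xi,0) = 2 \sin(2 \xi)$; $u_{\tau}(\xi,0) = y_{\tau}(\xi,0) + y(\xi,0) = 2 \sin(\xi)$. The boundary conditions carry over: $u(0,\tau) = u(\pi,\tau) = 0$.
Separating variables: $u = \sum [A_n \cos(\omega_n \tau) + B_n \sin(\omega_n \tau)] \sin(n\xi)$, $\omega_n = n$. From ICs ($B_n$ = velocity coefficient / $\omega_n$): $A_2=2, B_1=2$.
So $u(\xi,\tau) = 2 \sin(\xi) \sin(\tau) + 2 \sin(2 \xi) \cos(2 \tau)$, and $y(\xi,\tau) = e^{-\tau}u(\xi,\tau)$.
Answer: $y(\xi, \tau) = 2 e^{-\tau} \sin(\tau) \sin(\xi) + 2 e^{-\tau} \sin(2 \xi) \cos(2 \tau)$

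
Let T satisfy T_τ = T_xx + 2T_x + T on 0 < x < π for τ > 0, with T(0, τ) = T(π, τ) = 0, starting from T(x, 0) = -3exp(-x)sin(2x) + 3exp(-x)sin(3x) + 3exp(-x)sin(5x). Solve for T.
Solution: Substitute T = exp(-x)u, i.e. u = exp(x)T.
By the product rule, T_x = exp(-x)(u_x - u), T_xx = exp(-x)(u_xx - 2u_x + u), T_τ = exp(-x)u_τ.
Substituting into the PDE and dividing by exp(-x): u_τ = (u_xx - 2u_x + u) + 2(u_x - u) + u.
The lower-order terms cancel, leaving the standard heat equation u_τ = u_xx.
Initial data for u: u(x,0) = exp(x)T(x,0) = -3sin(2x) + 3sin(3x) + 3sin(5x). The boundary conditions carry over: u(0,τ) = u(π,τ) = 0.
Solve for u:
  Using separation of variables u = X(x)G(τ):
  Eigenfunctions: sin(nx), n = 1, 2, 3, ...
  General solution: u(x, τ) = Σ c_n sin(nx) exp(-n² τ)
  Matching u(x,0) = -3sin(2x) + 3sin(3x) + 3sin(5x) term by term: c_2=-3, c_3=3, c_5=3.
Hence u(x,τ) = -3exp(-4τ)sin(2x) + 3exp(-9τ)sin(3x) + 3exp(-25τ)sin(5x).
Transform back: T(x,τ) = exp(-x)u(x,τ).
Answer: T(x, τ) = -3exp(-x)exp(-4τ)sin(2x) + 3exp(-x)exp(-9τ)sin(3x) + 3exp(-x)exp(-25τ)sin(5x)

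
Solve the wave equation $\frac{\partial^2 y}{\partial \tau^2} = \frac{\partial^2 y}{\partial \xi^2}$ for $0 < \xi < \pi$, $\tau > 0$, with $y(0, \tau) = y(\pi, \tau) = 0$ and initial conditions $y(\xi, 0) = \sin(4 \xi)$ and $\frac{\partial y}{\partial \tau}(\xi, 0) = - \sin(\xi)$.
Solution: Using separation of variables $y = X(\xi)T(\tau)$:
Eigenfunctions: $\sin(n\xi)$, $n = 1, 2, 3, \ldots$
General solution: $y(\xi, \tau) = \sum [A_n \cos(n \tau) + B_n \sin(n \tau)] \sin(n\xi)$
From $y(\xi,0) = \sin(4 \xi)$: $A_4=1$. From $y_{\tau}(\xi,0) = - \sin(\xi)$, using $y_{\tau}(\xi,0) = \sum \omega_n B_n \sin(n\xi)$ with $\omega_n = n$: $B_1 = (-1)/1 = -1$.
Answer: $y(\xi, \tau) = - \sin(\tau) \sin(\xi) + \sin(4 \xi) \cos(4 \tau)$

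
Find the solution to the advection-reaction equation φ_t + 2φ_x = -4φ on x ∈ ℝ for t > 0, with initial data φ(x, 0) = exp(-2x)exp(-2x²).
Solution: Substitute φ = exp(-2x)u, i.e. u = exp(2x)φ.
By the product rule, φ_x = exp(-2x)(u_x - 2u), φ_t = exp(-2x)u_t.
Substituting into the PDE and dividing by exp(-2x): u_t + 2(u_x - 2u) = -4u.
The lower-order terms cancel, leaving the standard advection equation u_t + 2u_x = 0.
Initial data for u: u(x,0) = exp(2x)φ(x,0) = exp(-2x²).
Solve for u:
  By method of characteristics (waves move right with speed 2):
  Along characteristics x - 2t = const, u is constant, so u(x,t) = f(x - 2t) with f = u(·, 0).
Hence u(x,t) = exp(-2(-2t + x)²).
Transform back: φ(x,t) = exp(-2x)u(x,t).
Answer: φ(x, t) = exp(-2x)exp(-2(-2t + x)²)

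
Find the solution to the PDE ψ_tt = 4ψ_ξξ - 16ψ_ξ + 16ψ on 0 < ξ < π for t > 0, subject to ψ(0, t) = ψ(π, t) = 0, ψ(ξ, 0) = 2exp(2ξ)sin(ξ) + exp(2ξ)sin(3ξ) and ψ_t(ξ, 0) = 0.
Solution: Substitute ψ = exp(2ξ)u.
Then ψ_ξ = exp(2ξ)(u_ξ + 2u), ψ_ξξ = exp(2ξ)(u_ξξ + 4u_ξ + 4u), ψ_tt = exp(2ξ)u_tt; substituting and dividing by exp(2ξ), the lower-order terms cancel: u_tt = 4u_ξξ (standard wave equation).
Data for u: u(ξ,0) = exp(-2ξ)ψ(ξ,0) = 2sin(ξ) + sin(3ξ); u_t(ξ,0) = exp(-2ξ)ψ_t(ξ,0) = 0. The boundary conditions carry over: u(0,t) = u(π,t) = 0.
Separating variables: u = Σ [A_n cos(ω_n t) + B_n sin(ω_n t)] sin(nξ), ω_n = 2n. From ICs: A_1=2, A_3=1.
So u(ξ,t) = 2sin(ξ)cos(2t) + sin(3ξ)cos(6t), and ψ(ξ,t) = exp(2ξ)u(ξ,t).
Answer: ψ(ξ, t) = 2exp(2ξ)sin(ξ)cos(2t) + exp(2ξ)sin(3ξ)cos(6t)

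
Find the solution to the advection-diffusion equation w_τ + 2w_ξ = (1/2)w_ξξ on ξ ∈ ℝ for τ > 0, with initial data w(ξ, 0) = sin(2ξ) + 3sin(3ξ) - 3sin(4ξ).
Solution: Change to a moving frame: let η = ξ - 2τ, σ = τ and write w(ξ,τ) = u(η,σ).
By the chain rule w_τ = u_σ - 2u_η, w_ξ = u_η, w_ξξ = u_ηη.
Then w_τ + 2w_ξ = u_σ: the advection term cancels and the PDE becomes the heat equation u_σ = (1/2)u_ηη on η ∈ ℝ.
Initial data: u(η,0) = w(η,0) = sin(2η) + 3sin(3η) - 3sin(4η).
On η ∈ ℝ each mode satisfies (sin(nη))″ = -n² sin(nη), so exp(-n²σ/2) sin(nη) solves the heat equation; by superposition u(η,σ) = Σ c_n exp(-n²σ/2) sin(nη).
Reading off the coefficients: c_2=1, c_3=3, c_4=-3, so u(η,σ) = exp(-2σ)sin(2η) - 3exp(-8σ)sin(4η) + 3exp(-9σ/2)sin(3η).
Substituting back η = ξ - 2τ, σ = τ: w(ξ,τ) = u(ξ - 2τ, τ).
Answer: w(ξ, τ) = exp(-2τ)sin(2ξ - 4τ) - 3exp(-8τ)sin(4ξ - 8τ) + 3exp(-9τ/2)sin(3ξ - 6τ)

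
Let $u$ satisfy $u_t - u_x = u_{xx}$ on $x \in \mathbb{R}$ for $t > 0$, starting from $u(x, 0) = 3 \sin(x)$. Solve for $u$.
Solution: Moving frame: $\eta = x + t$, $\sigma = t$, $u = w(\eta,\sigma)$, so $u_t = w_{\sigma} + w_{\eta}$ and $u_{xx} = w_{\eta\eta}$.
Hence $u_t - u_x = w_{\sigma}$ and the PDE becomes the heat equation $w_{\sigma} = w_{\eta\eta}$ on $\eta \in \mathbb{R}$.
Initial data: $w(\eta,0) = u(\eta,0) = 3 \sin(\eta)$. Each mode $\sin(n\eta)$ decays as $e^{-n^2\sigma}$ on $\mathbb{R}$, so $w(\eta,\sigma) = \sum c_n e^{-n^2\sigma} \sin(n\eta)$ with $c_1=3$: $w(\eta,\sigma) = 3 e^{-\sigma} \sin(\eta)$.
Substituting back: $u(x,t) = w(x + t, t)$.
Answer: $u(x, t) = 3 e^{-t} \sin(t + x)$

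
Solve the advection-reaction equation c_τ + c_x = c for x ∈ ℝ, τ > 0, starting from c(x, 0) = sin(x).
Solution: Substitute c = exp(τ)u.
Then c_τ = exp(τ)(u_τ + u), c_x = exp(τ)u_x; substituting and dividing by exp(τ), the lower-order terms cancel: u_τ + u_x = 0 (standard advection equation).
Data for u: u(x,0) = c(x,0) = sin(x).
By characteristics (dx/dτ = 1), u(x,τ) = f(x - τ) with f = u(·, 0).
So u(x,τ) = sin(x - τ), and c(x,τ) = exp(τ)u(x,τ).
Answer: c(x, τ) = exp(τ)sin(x - τ)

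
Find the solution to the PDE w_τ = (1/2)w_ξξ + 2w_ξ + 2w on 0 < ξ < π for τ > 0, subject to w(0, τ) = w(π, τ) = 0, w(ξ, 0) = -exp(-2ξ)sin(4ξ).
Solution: Substitute w = exp(-2ξ)u, i.e. u = exp(2ξ)w.
By the product rule, w_ξ = exp(-2ξ)(u_ξ - 2u), w_ξξ = exp(-2ξ)(u_ξξ - 4u_ξ + 4u), w_τ = exp(-2ξ)u_τ.
Substituting into the PDE and dividing by exp(-2ξ): u_τ = (1/2)(u_ξξ - 4u_ξ + 4u) + 2(u_ξ - 2u) + 2u.
The lower-order terms cancel, leaving the standard heat equation u_τ = (1/2)u_ξξ.
Initial data for u: u(ξ,0) = exp(2ξ)w(ξ,0) = -sin(4ξ). The boundary conditions carry over: u(0,τ) = u(π,τ) = 0.
Solve for u:
  Using separation of variables u = X(ξ)T(τ):
  Eigenfunctions: sin(nξ), n = 1, 2, 3, ...
  General solution: u(ξ, τ) = Σ c_n sin(nξ) exp(-n² τ/2)
  Matching u(ξ,0) = -sin(4ξ) term by term: c_4=-1.
Hence u(ξ,τ) = -exp(-8τ)sin(4ξ).
Transform back: w(ξ,τ) = exp(-2ξ)u(ξ,τ).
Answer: w(ξ, τ) = -exp(-2ξ)exp(-8τ)sin(4ξ)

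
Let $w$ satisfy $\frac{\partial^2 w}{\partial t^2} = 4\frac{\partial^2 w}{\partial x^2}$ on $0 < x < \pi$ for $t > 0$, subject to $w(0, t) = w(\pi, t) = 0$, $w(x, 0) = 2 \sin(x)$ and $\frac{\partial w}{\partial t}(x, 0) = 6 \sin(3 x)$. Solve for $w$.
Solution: Using separation of variables $w = X(x)T(t)$:
Eigenfunctions: $\sin(nx)$, $n = 1, 2, 3, \ldots$
General solution: $w(x, t) = \sum [A_n \cos(2n t) + B_n \sin(2n t)] \sin(nx)$
From $w(x,0) = 2 \sin(x)$: $A_1=2$. From $w_t(x,0) = 6 \sin(3 x)$, using $w_t(x,0) = \sum \omega_n B_n \sin(nx)$ with $\omega_n = 2n$: $B_3 = 6/6 = 1$.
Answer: $w(x, t) = \sin(6 t) \sin(3 x) + 2 \sin(x) \cos(2 t)$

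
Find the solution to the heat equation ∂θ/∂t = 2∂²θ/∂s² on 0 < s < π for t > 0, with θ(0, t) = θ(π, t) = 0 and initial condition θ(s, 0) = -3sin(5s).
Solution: Separating variables: θ = Σ c_n exp(-2n²t) sin(ns). From θ(s,0) = -3sin(5s): c_5=-3.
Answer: θ(s, t) = -3exp(-50t)sin(5s)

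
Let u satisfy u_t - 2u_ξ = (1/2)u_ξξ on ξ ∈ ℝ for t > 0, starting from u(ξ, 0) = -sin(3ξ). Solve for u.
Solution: Moving frame: η = ξ + 2t, σ = t, u = w(η,σ), so u_t = w_σ + 2w_η and u_ξξ = w_ηη.
Hence u_t - 2u_ξ = w_σ and the PDE becomes the heat equation w_σ = (1/2)w_ηη on η ∈ ℝ.
Initial data: w(η,0) = u(η,0) = -sin(3η). Each mode sin(nη) decays as exp(-n²σ/2) on ℝ, so w(η,σ) = Σ c_n exp(-n²σ/2) sin(nη) with c_3=-1: w(η,σ) = -exp(-9σ/2)sin(3η).
Substituting back: u(ξ,t) = w(ξ + 2t, t).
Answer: u(ξ, t) = -exp(-9t/2)sin(6t + 3ξ)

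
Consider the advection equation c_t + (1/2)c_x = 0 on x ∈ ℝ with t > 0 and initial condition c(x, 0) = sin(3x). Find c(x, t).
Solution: By characteristics (dx/dt = 1/2), c(x,t) = f(x - (1/2)t) with f = c(·, 0).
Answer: c(x, t) = -sin(3t/2 - 3x)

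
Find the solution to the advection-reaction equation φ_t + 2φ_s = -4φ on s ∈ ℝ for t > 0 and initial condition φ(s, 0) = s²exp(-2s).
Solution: Substitute φ = exp(-2s)u.
Then φ_s = exp(-2s)(u_s - 2u), φ_t = exp(-2s)u_t; substituting and dividing by exp(-2s), the lower-order terms cancel: u_t + 2u_s = 0 (standard advection equation).
Data for u: u(s,0) = exp(2s)φ(s,0) = s².
By characteristics (ds/dt = 2), u(s,t) = f(s - 2t) with f = u(·, 0).
So u(s,t) = s² - 4st + 4t², and φ(s,t) = exp(-2s)u(s,t).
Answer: φ(s, t) = s²exp(-2s) - 4stexp(-2s) + 4t²exp(-2s)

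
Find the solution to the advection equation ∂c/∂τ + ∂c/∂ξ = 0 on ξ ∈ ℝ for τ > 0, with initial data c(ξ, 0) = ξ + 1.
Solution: By characteristics (dξ/dτ = 1), c(ξ,τ) = f(ξ - τ) with f = c(·, 0).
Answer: c(ξ, τ) = ξ - τ + 1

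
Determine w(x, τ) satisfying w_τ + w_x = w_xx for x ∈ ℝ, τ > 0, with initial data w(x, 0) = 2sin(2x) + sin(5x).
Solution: Moving frame: η = x - τ, σ = τ, w = u(η,σ), so w_τ = u_σ - u_η and w_xx = u_ηη.
Hence w_τ + w_x = u_σ and the PDE becomes the heat equation u_σ = u_ηη on η ∈ ℝ.
Initial data: u(η,0) = w(η,0) = 2sin(2η) + sin(5η). Each mode sin(nη) decays as exp(-n²σ) on ℝ, so u(η,σ) = Σ c_n exp(-n²σ) sin(nη) with c_2=2, c_5=1: u(η,σ) = 2exp(-4σ)sin(2η) + exp(-25σ)sin(5η).
Substituting back: w(x,τ) = u(x - τ, τ).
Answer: w(x, τ) = 2exp(-4τ)sin(2x - 2τ) + exp(-25τ)sin(5x - 5τ)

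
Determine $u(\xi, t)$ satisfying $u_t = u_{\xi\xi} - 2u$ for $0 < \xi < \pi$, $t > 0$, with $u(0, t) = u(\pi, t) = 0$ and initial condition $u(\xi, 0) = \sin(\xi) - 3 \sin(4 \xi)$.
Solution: Substitute $u = e^{-2t}w$, i.e. $w = e^{2t}u$.
By the product rule, $u_t = e^{-2t}(w_t - 2w)$, $u_{\xi\xi} = e^{-2t}w_{\xi\xi}$.
Substituting into the PDE and dividing by $e^{-2t}$: $w_t - 2w = w_{\xi\xi} - 2w$.
The lower-order terms cancel, leaving the standard heat equation $w_t = w_{\xi\xi}$.
Initial data for $w$: $w(\xi,0) = u(\xi,0) = \sin(\xi) - 3 \sin(4 \xi)$. The boundary conditions carry over: $w(0,t) = w(\pi,t) = 0$.
Solve for $w$:
  Using separation of variables $w = X(\xi)T(t)$:
  Eigenfunctions: $\sin(n\xi)$, $n = 1, 2, 3, \ldots$
  General solution: $w(\xi, t) = \sum c_n \sin(n\xi) e^{-n^2 t}$
  Matching $w(\xi,0) = \sin(\xi) - 3 \sin(4 \xi)$ term by term: $c_1=1, c_4=-3$.
Hence $w(\xi,t) = e^{-t} \sin(\xi) - 3 e^{-16 t} \sin(4 \xi)$.
Transform back: $u(\xi,t) = e^{-2t}w(\xi,t)$.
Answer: $u(\xi, t) = e^{-3 t} \sin(\xi) - 3 e^{-18 t} \sin(4 \xi)$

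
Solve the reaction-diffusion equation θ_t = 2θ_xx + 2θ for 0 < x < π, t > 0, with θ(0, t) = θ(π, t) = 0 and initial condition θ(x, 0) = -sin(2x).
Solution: Substitute θ = exp(2t)u.
Then θ_t = exp(2t)(u_t + 2u), θ_xx = exp(2t)u_xx; substituting and dividing by exp(2t), the lower-order terms cancel: u_t = 2u_xx (standard heat equation).
Data for u: u(x,0) = θ(x,0) = -sin(2x). The boundary conditions carry over: u(0,t) = u(π,t) = 0.
Separating variables: u = Σ c_n exp(-2n²t) sin(nx). From u(x,0) = -sin(2x): c_2=-1.
So u(x,t) = -exp(-8t)sin(2x), and θ(x,t) = exp(2t)u(x,t).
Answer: θ(x, t) = -exp(-6t)sin(2x)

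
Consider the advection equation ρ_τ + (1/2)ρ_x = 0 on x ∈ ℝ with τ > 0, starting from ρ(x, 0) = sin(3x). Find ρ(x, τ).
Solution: By characteristics (dx/dτ = 1/2), ρ(x,τ) = f(x - (1/2)τ) with f = ρ(·, 0).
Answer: ρ(x, τ) = sin(3x - 3τ/2)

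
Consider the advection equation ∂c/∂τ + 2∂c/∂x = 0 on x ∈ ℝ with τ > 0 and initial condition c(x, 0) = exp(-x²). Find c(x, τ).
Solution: By characteristics (dx/dτ = 2), c(x,τ) = f(x - 2τ) with f = c(·, 0).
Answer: c(x, τ) = exp(-(x - 2τ)²)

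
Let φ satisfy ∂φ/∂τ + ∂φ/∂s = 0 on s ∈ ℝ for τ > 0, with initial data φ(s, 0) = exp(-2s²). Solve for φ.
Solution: By characteristics (ds/dτ = 1), φ(s,τ) = f(s - τ) with f = φ(·, 0).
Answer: φ(s, τ) = exp(-2(s - τ)²)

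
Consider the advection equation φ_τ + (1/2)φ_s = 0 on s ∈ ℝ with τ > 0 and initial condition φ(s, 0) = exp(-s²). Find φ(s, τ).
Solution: By characteristics (ds/dτ = 1/2), φ(s,τ) = f(s - (1/2)τ) with f = φ(·, 0).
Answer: φ(s, τ) = exp(-(s - τ/2)²)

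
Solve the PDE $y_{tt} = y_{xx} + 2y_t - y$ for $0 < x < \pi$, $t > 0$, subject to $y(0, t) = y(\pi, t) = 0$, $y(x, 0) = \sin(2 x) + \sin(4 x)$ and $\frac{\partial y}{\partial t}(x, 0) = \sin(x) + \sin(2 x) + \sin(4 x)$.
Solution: Substitute $y = e^{t}u$, i.e. $u = e^{-t}y$.
By the product rule, $y_t = e^{t}(u_t + u)$, $y_{tt} = e^{t}(u_{tt} + 2u_t + u)$, $y_{xx} = e^{t}u_{xx}$.
Substituting into the PDE and dividing by $e^{t}$: $u_{tt} + 2u_t + u = u_{xx} + 2(u_t + u) - u$.
The lower-order terms cancel, leaving the standard wave equation $u_{tt} = u_{xx}$.
Initial data for $u$: $u(x,0) = y(x,0) = \sin(2 x) + \sin(4 x)$; $u_t(x,0) = y_t(x,0) - y(x,0) = \sin(x)$. The boundary conditions carry over: $u(0,t) = u(\pi,t) = 0$.
Solve for $u$:
  Using separation of variables $u = X(x)T(t)$:
  Eigenfunctions: $\sin(nx)$, $n = 1, 2, 3, \ldots$
  General solution: $u(x, t) = \sum [A_n \cos(n t) + B_n \sin(n t)] \sin(nx)$
  From $u(x,0) = \sin(2 x) + \sin(4 x)$: $A_2=1, A_4=1$. From $u_t(x,0) = \sin(x)$, using $u_t(x,0) = \sum \omega_n B_n \sin(nx)$ with $\omega_n = n$: $B_1 = 1/1 = 1$.
Hence $u(x,t) = \sin(t) \sin(x) + \sin(2 x) \cos(2 t) + \sin(4 x) \cos(4 t)$.
Transform back: $y(x,t) = e^{t}u(x,t)$.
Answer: $y(x, t) = e^{t} \sin(t) \sin(x) + e^{t} \sin(2 x) \cos(2 t) + e^{t} \sin(4 x) \cos(4 t)$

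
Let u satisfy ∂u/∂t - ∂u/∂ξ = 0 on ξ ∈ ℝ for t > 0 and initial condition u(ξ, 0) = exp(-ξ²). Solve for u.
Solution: By characteristics (dξ/dt = -1), u(ξ,t) = f(ξ + t) with f = u(·, 0).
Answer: u(ξ, t) = exp(-(t + ξ)²)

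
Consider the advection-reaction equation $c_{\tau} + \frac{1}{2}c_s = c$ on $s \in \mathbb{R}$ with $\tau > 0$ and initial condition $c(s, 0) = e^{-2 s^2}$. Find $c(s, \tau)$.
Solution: Substitute $c = e^{\tau}u$, i.e. $u = e^{-\tau}c$.
By the product rule, $c_{\tau} = e^{\tau}(u_{\tau} + u)$, $c_s = e^{\tau}u_s$.
Substituting into the PDE and dividing by $e^{\tau}$: $u_{\tau} + u + \frac{1}{2}u_s = u$.
The lower-order terms cancel, leaving the standard advection equation $u_{\tau} + \frac{1}{2}u_s = 0$.
Initial data for $u$: $u(s,0) = c(s,0) = e^{-2 s^2}$.
Solve for $u$:
  By method of characteristics (waves move right with speed 1/2):
  Along characteristics $s - \frac{1}{2}\tau =$ const, $u$ is constant, so $u(s,\tau) = f(s - \frac{1}{2}\tau)$ with $f = u( \cdot , 0)$.
Hence $u(s,\tau) = e^{-2 (s - \tau/2)^2}$.
Transform back: $c(s,\tau) = e^{\tau}u(s,\tau)$.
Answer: $c(s, \tau) = e^{\tau} e^{-2 (-\tau/2 + s)^2}$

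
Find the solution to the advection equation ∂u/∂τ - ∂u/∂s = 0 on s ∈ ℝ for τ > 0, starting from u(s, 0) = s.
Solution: By characteristics (ds/dτ = -1), u(s,τ) = f(s + τ) with f = u(·, 0).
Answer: u(s, τ) = s + τ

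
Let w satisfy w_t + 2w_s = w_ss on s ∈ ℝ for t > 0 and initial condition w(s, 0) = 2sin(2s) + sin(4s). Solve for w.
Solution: Moving frame: η = s - 2t, σ = t, w = u(η,σ), so w_t = u_σ - 2u_η and w_ss = u_ηη.
Hence w_t + 2w_s = u_σ and the PDE becomes the heat equation u_σ = u_ηη on η ∈ ℝ.
Initial data: u(η,0) = w(η,0) = 2sin(2η) + sin(4η). Each mode sin(nη) decays as exp(-n²σ) on ℝ, so u(η,σ) = Σ c_n exp(-n²σ) sin(nη) with c_2=2, c_4=1: u(η,σ) = 2exp(-4σ)sin(2η) + exp(-16σ)sin(4η).
Substituting back: w(s,t) = u(s - 2t, t).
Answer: w(s, t) = 2exp(-4t)sin(2s - 4t) + exp(-16t)sin(4s - 8t)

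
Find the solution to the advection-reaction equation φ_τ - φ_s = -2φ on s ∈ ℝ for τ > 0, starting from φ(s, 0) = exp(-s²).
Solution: Substitute φ = exp(-2τ)u, i.e. u = exp(2τ)φ.
By the product rule, φ_τ = exp(-2τ)(u_τ - 2u), φ_s = exp(-2τ)u_s.
Substituting into the PDE and dividing by exp(-2τ): u_τ - 2u - u_s = -2u.
The lower-order terms cancel, leaving the standard advection equation u_τ - u_s = 0.
Initial data for u: u(s,0) = φ(s,0) = exp(-s²).
Solve for u:
  By method of characteristics (waves move left with speed 1):
  Along characteristics s + τ = const, u is constant, so u(s,τ) = f(s + τ) with f = u(·, 0).
Hence u(s,τ) = exp(-(s + τ)²).
Transform back: φ(s,τ) = exp(-2τ)u(s,τ).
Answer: φ(s, τ) = exp(-2τ)exp(-(s + τ)²)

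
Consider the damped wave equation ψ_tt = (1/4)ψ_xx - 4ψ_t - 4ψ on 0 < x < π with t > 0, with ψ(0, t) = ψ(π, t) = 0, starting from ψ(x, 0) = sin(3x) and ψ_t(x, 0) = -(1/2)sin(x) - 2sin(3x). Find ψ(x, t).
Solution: Substitute ψ = exp(-2t)u, i.e. u = exp(2t)ψ.
By the product rule, ψ_t = exp(-2t)(u_t - 2u), ψ_tt = exp(-2t)(u_tt - 4u_t + 4u), ψ_xx = exp(-2t)u_xx.
Substituting into the PDE and dividing by exp(-2t): u_tt - 4u_t + 4u = (1/4)u_xx - 4(u_t - 2u) - 4u.
The lower-order terms cancel, leaving the standard wave equation u_tt = (1/4)u_xx.
Initial data for u: u(x,0) = ψ(x,0) = sin(3x); u_t(x,0) = ψ_t(x,0) + 2ψ(x,0) = -(1/2)sin(x). The boundary conditions carry over: u(0,t) = u(π,t) = 0.
Solve for u:
  Using separation of variables u = X(x)T(t):
  Eigenfunctions: sin(nx), n = 1, 2, 3, ...
  General solution: u(x, t) = Σ [A_n cos(n t/2) + B_n sin(n t/2)] sin(nx)
  From u(x,0) = sin(3x): A_3=1. From u_t(x,0) = -(1/2)sin(x), using u_t(x,0) = Σ ω_n B_n sin(nx) with ω_n = n/2: B_1 = (-1/2)/(1/2) = -1.
Hence u(x,t) = -sin(t/2)sin(x) + sin(3x)cos(3t/2).
Transform back: ψ(x,t) = exp(-2t)u(x,t).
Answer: ψ(x, t) = -exp(-2t)sin(t/2)sin(x) + exp(-2t)sin(3x)cos(3t/2)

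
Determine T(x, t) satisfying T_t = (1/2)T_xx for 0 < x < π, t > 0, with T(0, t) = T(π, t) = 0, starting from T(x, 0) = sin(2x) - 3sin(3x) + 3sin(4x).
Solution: Separating variables: T = Σ c_n exp(-n²t/2) sin(nx). From T(x,0) = sin(2x) - 3sin(3x) + 3sin(4x): c_2=1, c_3=-3, c_4=3.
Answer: T(x, t) = exp(-2t)sin(2x) + 3exp(-8t)sin(4x) - 3exp(-9t/2)sin(3x)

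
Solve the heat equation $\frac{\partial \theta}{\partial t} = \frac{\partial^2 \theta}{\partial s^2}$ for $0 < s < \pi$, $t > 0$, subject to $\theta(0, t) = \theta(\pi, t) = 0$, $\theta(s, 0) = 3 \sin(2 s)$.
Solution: Separating variables: $\theta = \sum c_n e^{-n^2t} \sin(ns)$. From $\theta(s,0) = 3 \sin(2 s)$: $c_2=3$.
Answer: $\theta(s, t) = 3 e^{-4 t} \sin(2 s)$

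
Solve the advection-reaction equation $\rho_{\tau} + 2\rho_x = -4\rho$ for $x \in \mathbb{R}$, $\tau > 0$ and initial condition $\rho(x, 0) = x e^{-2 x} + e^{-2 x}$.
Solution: Substitute $\rho = e^{-2x}u$.
Then $\rho_x = e^{-2x}(u_x - 2u)$, $\rho_{\tau} = e^{-2x}u_{\tau}$; substituting and dividing by $e^{-2x}$, the lower-order terms cancel: $u_{\tau} + 2u_x = 0$ (standard advection equation).
Data for $u$: $u(x,0) = e^{2x}\rho(x,0) = x + 1$.
By characteristics ($dx/d\tau = 2$), $u(x,\tau) = f(x - 2\tau)$ with $f = u( \cdot , 0)$.
So $u(x,\tau) = x - 2 \tau + 1$, and $\rho(x,\tau) = e^{-2x}u(x,\tau)$.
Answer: $\rho(x, \tau) = -2 \tau e^{-2 x} + x e^{-2 x} + e^{-2 x}$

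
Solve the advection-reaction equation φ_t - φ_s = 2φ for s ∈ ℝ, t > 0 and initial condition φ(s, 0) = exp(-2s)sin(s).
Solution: Substitute φ = exp(-2s)u, i.e. u = exp(2s)φ.
By the product rule, φ_s = exp(-2s)(u_s - 2u), φ_t = exp(-2s)u_t.
Substituting into the PDE and dividing by exp(-2s): u_t - (u_s - 2u) = 2u.
The lower-order terms cancel, leaving the standard advection equation u_t - u_s = 0.
Initial data for u: u(s,0) = exp(2s)φ(s,0) = sin(s).
Solve for u:
  By method of characteristics (waves move left with speed 1):
  Along characteristics s + t = const, u is constant, so u(s,t) = f(s + t) with f = u(·, 0).
Hence u(s,t) = sin(s + t).
Transform back: φ(s,t) = exp(-2s)u(s,t).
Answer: φ(s, t) = exp(-2s)sin(s + t)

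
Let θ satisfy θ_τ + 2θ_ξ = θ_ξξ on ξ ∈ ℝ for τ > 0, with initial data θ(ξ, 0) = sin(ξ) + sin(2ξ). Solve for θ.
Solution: Change to a moving frame: let η = ξ - 2τ, σ = τ and write θ(ξ,τ) = u(η,σ).
By the chain rule θ_τ = u_σ - 2u_η, θ_ξ = u_η, θ_ξξ = u_ηη.
Then θ_τ + 2θ_ξ = u_σ: the advection term cancels and the PDE becomes the heat equation u_σ = u_ηη on η ∈ ℝ.
Initial data: u(η,0) = θ(η,0) = sin(η) + sin(2η).
On η ∈ ℝ each mode satisfies (sin(nη))″ = -n² sin(nη), so exp(-n²σ) sin(nη) solves the heat equation; by superposition u(η,σ) = Σ c_n exp(-n²σ) sin(nη).
Reading off the coefficients: c_1=1, c_2=1, so u(η,σ) = exp(-σ)sin(η) + exp(-4σ)sin(2η).
Substituting back η = ξ - 2τ, σ = τ: θ(ξ,τ) = u(ξ - 2τ, τ).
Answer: θ(ξ, τ) = exp(-τ)sin(ξ - 2τ) + exp(-4τ)sin(2ξ - 4τ)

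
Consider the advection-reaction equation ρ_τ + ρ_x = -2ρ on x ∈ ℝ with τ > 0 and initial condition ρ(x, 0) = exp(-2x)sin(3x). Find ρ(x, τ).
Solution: Substitute ρ = exp(-2x)u, i.e. u = exp(2x)ρ.
By the product rule, ρ_x = exp(-2x)(u_x - 2u), ρ_τ = exp(-2x)u_τ.
Substituting into the PDE and dividing by exp(-2x): u_τ + (u_x - 2u) = -2u.
The lower-order terms cancel, leaving the standard advection equation u_τ + u_x = 0.
Initial data for u: u(x,0) = exp(2x)ρ(x,0) = sin(3x).
Solve for u:
  By method of characteristics (waves move right with speed 1):
  Along characteristics x - τ = const, u is constant, so u(x,τ) = f(x - τ) with f = u(·, 0).
Hence u(x,τ) = sin(3x - 3τ).
Transform back: ρ(x,τ) = exp(-2x)u(x,τ).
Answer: ρ(x, τ) = exp(-2x)sin(3x - 3τ)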